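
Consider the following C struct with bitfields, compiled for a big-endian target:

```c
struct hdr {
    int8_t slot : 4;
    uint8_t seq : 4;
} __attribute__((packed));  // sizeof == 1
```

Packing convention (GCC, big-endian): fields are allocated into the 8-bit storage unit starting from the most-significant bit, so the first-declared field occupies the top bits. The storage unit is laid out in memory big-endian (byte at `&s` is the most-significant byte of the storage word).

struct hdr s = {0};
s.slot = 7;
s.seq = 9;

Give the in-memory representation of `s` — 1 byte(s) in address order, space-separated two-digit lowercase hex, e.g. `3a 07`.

79

slot:4 = 7 → 0x7 << 4 → word 0x70
seq:4 = 9 → 0x9 << 0 → word 0x79
word = 0x79 → big-endian bytes:
  [0]=0x79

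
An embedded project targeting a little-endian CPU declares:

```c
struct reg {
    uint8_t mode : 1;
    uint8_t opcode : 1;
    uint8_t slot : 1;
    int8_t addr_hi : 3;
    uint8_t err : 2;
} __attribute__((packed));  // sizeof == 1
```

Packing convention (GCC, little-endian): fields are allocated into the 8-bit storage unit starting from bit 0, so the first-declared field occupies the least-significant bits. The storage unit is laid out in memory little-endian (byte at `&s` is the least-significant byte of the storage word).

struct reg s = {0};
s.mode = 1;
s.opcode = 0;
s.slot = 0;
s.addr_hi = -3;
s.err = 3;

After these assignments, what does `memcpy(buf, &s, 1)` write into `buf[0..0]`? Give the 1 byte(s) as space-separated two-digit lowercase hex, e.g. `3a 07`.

e9

[0+:1] mode=1 & 0x1 = 0x1; word=0x01
[1+:1] opcode=0 & 0x1 = 0x0; word=0x01
[2+:1] slot=0 & 0x1 = 0x0; word=0x01
[3+:3] addr_hi=-3 & 0x7 = 0x5; word=0x29
[6+:2] err=3 & 0x3 = 0x3; word=0xe9
word = 0xe9 → little-endian bytes:
  [0]=0xe9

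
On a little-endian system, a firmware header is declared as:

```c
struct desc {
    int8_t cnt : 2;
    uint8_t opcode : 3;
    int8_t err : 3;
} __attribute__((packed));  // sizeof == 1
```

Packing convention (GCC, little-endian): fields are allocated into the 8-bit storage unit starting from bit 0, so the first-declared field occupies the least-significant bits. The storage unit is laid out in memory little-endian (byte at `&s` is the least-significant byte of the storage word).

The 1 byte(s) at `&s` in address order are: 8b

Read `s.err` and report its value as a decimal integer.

[0]=0x8b (little-endian) → word 0x8b
cnt [0+:2] = (word>>0) & 0x3 = 3
opcode [2+:3] = (word>>2) & 0x7 = 2
err [5+:3] = (word>>5) & 0x7 = 4  ←
err signed 3b, MSB=1: 4 - 8 = -4

-4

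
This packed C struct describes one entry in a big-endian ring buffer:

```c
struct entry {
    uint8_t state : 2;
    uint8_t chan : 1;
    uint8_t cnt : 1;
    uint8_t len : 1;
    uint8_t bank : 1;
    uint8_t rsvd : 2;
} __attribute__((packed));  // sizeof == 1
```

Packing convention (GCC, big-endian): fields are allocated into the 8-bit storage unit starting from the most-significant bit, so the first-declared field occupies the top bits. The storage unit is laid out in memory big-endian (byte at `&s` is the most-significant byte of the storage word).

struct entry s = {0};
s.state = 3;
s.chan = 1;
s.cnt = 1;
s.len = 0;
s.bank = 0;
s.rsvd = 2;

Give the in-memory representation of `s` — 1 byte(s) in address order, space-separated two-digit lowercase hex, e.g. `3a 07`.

f2

[6+:2] state=3 & 0x3 = 0x3; word=0xc0
[5+:1] chan=1 & 0x1 = 0x1; word=0xe0
[4+:1] cnt=1 & 0x1 = 0x1; word=0xf0
[3+:1] len=0 & 0x1 = 0x0; word=0xf0
[2+:1] bank=0 & 0x1 = 0x0; word=0xf0
[0+:2] rsvd=2 & 0x3 = 0x2; word=0xf2
word = 0xf2 → big-endian bytes:
  [0]=0xf2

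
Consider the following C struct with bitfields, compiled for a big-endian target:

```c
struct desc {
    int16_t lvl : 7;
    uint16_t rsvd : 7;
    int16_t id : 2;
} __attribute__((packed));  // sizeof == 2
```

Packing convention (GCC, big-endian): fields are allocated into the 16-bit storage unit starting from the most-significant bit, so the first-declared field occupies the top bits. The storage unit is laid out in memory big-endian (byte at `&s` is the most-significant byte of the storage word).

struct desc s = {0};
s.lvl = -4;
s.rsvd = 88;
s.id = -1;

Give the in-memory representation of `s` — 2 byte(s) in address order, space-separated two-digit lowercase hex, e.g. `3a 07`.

[9+:7] lvl=-4 & 0x7f = 0x7c; word=0xf800
[2+:7] rsvd=88 & 0x7f = 0x58; word=0xf960
[0+:2] id=-1 & 0x3 = 0x3; word=0xf963
word = 0xf963 → big-endian bytes:
  [0]=0xf9  [1]=0x63

f9 63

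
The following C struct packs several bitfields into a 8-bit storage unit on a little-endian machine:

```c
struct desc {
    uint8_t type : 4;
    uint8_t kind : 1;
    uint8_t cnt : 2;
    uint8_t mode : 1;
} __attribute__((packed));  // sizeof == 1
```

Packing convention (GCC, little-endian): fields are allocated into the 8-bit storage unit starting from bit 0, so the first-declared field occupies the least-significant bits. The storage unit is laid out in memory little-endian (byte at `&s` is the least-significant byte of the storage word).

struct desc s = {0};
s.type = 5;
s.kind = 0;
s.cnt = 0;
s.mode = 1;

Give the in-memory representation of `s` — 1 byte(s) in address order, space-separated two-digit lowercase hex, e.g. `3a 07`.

type (4b) val=5 bits=0x5 at bit 0: 0x05
kind (1b) val=0 bits=0x0 at bit 4: 0x05
cnt (2b) val=0 bits=0x0 at bit 5: 0x05
mode (1b) val=1 bits=0x1 at bit 7: 0x85
word = 0x85 → little-endian bytes:
  [0]=0x85

85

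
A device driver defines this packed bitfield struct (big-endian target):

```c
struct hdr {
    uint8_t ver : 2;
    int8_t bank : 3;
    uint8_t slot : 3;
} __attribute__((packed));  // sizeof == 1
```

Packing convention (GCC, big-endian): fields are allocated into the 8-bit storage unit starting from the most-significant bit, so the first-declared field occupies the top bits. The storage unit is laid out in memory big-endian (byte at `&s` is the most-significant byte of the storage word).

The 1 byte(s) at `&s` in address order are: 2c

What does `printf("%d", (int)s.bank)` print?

-3

[0]=0x2c (big-endian) → word 0x2c
ver [6+:2] = (word>>6) & 0x3 = 0
bank [3+:3] = (word>>3) & 0x7 = 5  ←
slot [0+:3] = (word>>0) & 0x7 = 4
bank signed 3b, MSB=1: 5 - 8 = -3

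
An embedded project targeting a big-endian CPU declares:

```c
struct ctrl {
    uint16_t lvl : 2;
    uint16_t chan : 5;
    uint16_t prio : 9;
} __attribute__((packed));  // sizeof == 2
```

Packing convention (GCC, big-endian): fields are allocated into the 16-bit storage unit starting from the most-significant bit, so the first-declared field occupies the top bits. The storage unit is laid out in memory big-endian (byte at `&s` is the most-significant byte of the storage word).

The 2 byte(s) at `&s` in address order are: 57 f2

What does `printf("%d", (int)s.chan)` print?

[0]=0x57 [1]=0xf2 (big-endian) → word 0x57f2
lvl [14+:2] = (word>>14) & 0x3 = 1
chan [9+:5] = (word>>9) & 0x1f = 11  ←
prio [0+:9] = (word>>0) & 0x1ff = 498

11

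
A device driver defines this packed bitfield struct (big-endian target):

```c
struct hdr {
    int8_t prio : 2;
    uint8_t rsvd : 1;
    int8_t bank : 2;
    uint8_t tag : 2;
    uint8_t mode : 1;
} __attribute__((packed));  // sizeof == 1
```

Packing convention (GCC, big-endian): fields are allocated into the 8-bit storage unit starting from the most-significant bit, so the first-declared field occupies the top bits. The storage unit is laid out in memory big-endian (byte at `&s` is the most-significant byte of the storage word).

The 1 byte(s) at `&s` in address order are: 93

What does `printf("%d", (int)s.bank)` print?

[0]=0x93 (big-endian) → word 0x93
prio [6+:2] = (word>>6) & 0x3 = 2
rsvd [5+:1] = (word>>5) & 0x1 = 0
bank [3+:2] = (word>>3) & 0x3 = 2  ←
tag [1+:2] = (word>>1) & 0x3 = 1
mode [0+:1] = (word>>0) & 0x1 = 1
bank signed 2b, MSB=1: 2 - 4 = -2

-2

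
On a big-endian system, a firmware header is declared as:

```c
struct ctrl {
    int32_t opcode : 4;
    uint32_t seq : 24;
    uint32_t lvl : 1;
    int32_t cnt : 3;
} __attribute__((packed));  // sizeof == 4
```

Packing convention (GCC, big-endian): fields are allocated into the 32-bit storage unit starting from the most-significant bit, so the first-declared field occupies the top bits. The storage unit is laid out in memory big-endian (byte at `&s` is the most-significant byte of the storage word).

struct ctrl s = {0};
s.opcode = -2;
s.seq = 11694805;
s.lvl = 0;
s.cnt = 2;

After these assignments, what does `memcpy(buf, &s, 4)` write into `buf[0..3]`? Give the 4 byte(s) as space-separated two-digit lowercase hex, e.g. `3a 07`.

eb 27 2d 52

opcode:4 = -2 → 0xe << 28 → word 0xe0000000
seq:24 = 11694805 → 0xb272d5 << 4 → word 0xeb272d50
lvl:1 = 0 → 0x0 << 3 → word 0xeb272d50
cnt:3 = 2 → 0x2 << 0 → word 0xeb272d52
word = 0xeb272d52 → big-endian bytes:
  [0]=0xeb  [1]=0x27  [2]=0x2d  [3]=0x52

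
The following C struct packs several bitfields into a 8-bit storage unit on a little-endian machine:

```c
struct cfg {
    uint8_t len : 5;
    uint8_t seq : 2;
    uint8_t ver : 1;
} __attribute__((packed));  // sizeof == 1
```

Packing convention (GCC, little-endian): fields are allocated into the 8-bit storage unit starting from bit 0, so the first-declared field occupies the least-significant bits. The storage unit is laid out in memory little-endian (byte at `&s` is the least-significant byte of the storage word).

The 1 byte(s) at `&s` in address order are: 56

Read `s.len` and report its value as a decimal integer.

22

[0]=0x56 (little-endian) → word 0x56
len:5 @ bit 0 → (0x56>>0)&0x1f = 0x16  ←
seq:2 @ bit 5 → (0x56>>5)&0x3 = 0x2
ver:1 @ bit 7 → (0x56>>7)&0x1 = 0x0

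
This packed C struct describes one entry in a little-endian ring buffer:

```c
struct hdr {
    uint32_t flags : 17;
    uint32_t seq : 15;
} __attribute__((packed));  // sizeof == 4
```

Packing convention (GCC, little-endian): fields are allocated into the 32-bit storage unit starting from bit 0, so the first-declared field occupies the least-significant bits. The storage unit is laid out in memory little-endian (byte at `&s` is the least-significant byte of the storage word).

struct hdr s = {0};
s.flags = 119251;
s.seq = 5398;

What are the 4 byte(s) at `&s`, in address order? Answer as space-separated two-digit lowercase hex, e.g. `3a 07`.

[0+:17] flags=119251 & 0x1ffff = 0x1d1d3; word=0x0001d1d3
[17+:15] seq=5398 & 0x7fff = 0x1516; word=0x2a2dd1d3
word = 0x2a2dd1d3 → little-endian bytes:
  [0]=0xd3  [1]=0xd1  [2]=0x2d  [3]=0x2a

d3 d1 2d 2a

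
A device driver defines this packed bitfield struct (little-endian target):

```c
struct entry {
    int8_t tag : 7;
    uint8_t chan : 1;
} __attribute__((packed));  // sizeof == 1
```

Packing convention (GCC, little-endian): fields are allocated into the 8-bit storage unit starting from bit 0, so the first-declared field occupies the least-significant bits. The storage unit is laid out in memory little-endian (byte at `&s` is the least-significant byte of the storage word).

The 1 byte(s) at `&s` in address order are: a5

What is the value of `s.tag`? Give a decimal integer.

[0]=0xa5 (little-endian) → word 0xa5
tag [0+:7] = (word>>0) & 0x7f = 37  ←
chan [7+:1] = (word>>7) & 0x1 = 1
tag signed 7b, MSB=0: value = 37

37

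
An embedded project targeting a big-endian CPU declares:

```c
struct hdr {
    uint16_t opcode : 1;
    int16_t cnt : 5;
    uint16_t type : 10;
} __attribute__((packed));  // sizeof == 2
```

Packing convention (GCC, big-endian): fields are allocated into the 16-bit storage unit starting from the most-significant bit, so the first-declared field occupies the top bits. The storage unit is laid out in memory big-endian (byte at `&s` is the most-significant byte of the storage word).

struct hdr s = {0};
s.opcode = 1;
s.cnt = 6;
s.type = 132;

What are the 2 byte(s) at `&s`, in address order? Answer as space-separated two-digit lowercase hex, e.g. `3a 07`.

98 84

opcode (1b) val=1 bits=0x1 at bit 15: 0x8000
cnt (5b) val=6 bits=0x6 at bit 10: 0x9800
type (10b) val=132 bits=0x84 at bit 0: 0x9884
word = 0x9884 → big-endian bytes:
  [0]=0x98  [1]=0x84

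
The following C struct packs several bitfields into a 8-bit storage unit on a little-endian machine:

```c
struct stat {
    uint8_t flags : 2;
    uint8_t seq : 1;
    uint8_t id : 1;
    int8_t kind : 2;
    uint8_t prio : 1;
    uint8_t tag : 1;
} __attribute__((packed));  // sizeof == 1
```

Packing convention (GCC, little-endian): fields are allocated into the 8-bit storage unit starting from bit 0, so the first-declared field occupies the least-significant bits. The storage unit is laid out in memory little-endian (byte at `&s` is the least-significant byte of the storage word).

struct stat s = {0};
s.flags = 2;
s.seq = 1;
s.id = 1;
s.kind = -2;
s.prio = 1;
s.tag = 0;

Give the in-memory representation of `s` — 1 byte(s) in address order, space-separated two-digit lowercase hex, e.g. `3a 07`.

flags:2 = 2 → 0x2 << 0 → word 0x02
seq:1 = 1 → 0x1 << 2 → word 0x06
id:1 = 1 → 0x1 << 3 → word 0x0e
kind:2 = -2 → 0x2 << 4 → word 0x2e
prio:1 = 1 → 0x1 << 6 → word 0x6e
tag:1 = 0 → 0x0 << 7 → word 0x6e
word = 0x6e → little-endian bytes:
  [0]=0x6e

6e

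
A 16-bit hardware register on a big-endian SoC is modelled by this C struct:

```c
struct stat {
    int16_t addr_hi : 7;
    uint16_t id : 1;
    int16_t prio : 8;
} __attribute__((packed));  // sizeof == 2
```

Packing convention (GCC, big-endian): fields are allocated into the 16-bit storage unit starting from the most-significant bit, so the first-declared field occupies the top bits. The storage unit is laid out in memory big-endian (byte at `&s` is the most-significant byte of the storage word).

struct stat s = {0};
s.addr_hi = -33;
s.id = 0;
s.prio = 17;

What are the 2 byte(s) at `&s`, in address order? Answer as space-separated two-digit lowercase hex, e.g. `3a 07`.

addr_hi:7 = -33 → 0x5f << 9 → word 0xbe00
id:1 = 0 → 0x0 << 8 → word 0xbe00
prio:8 = 17 → 0x11 << 0 → word 0xbe11
word = 0xbe11 → big-endian bytes:
  [0]=0xbe  [1]=0x11

be 11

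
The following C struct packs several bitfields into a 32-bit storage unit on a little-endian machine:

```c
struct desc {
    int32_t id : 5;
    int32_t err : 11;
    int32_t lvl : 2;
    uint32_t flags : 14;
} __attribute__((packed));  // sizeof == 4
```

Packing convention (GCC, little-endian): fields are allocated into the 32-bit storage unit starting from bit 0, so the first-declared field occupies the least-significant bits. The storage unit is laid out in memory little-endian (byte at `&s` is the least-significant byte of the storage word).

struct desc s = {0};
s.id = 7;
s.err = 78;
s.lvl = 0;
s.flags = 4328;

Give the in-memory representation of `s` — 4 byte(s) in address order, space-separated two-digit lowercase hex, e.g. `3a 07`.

id (5b) val=7 bits=0x7 at bit 0: 0x00000007
err (11b) val=78 bits=0x4e at bit 5: 0x000009c7
lvl (2b) val=0 bits=0x0 at bit 16: 0x000009c7
flags (14b) val=4328 bits=0x10e8 at bit 18: 0x43a009c7
word = 0x43a009c7 → little-endian bytes:
  [0]=0xc7  [1]=0x09  [2]=0xa0  [3]=0x43

c7 09 a0 43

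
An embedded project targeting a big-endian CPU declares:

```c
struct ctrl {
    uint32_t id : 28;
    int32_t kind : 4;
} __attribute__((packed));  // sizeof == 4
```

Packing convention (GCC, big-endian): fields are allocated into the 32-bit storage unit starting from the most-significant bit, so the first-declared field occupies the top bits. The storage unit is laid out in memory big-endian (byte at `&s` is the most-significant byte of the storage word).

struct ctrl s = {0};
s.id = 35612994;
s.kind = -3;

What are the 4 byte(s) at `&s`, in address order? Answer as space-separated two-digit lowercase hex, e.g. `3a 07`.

id (28b) val=35612994 bits=0x21f6942 at bit 4: 0x21f69420
kind (4b) val=-3 bits=0xd at bit 0: 0x21f6942d
word = 0x21f6942d → big-endian bytes:
  [0]=0x21  [1]=0xf6  [2]=0x94  [3]=0x2d

21 f6 94 2d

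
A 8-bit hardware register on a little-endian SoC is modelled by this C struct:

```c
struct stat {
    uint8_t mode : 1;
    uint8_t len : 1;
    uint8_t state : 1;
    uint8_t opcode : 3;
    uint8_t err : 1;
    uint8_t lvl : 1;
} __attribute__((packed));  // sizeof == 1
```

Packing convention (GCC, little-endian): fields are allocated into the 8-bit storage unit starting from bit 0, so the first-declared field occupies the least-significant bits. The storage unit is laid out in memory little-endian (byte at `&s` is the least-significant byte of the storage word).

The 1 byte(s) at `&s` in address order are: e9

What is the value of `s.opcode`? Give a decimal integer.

[0]=0xe9 (little-endian) → word 0xe9
mode:1 @ bit 0 → (0xe9>>0)&0x1 = 0x1
len:1 @ bit 1 → (0xe9>>1)&0x1 = 0x0
state:1 @ bit 2 → (0xe9>>2)&0x1 = 0x0
opcode:3 @ bit 3 → (0xe9>>3)&0x7 = 0x5  ←
err:1 @ bit 6 → (0xe9>>6)&0x1 = 0x1
lvl:1 @ bit 7 → (0xe9>>7)&0x1 = 0x1

5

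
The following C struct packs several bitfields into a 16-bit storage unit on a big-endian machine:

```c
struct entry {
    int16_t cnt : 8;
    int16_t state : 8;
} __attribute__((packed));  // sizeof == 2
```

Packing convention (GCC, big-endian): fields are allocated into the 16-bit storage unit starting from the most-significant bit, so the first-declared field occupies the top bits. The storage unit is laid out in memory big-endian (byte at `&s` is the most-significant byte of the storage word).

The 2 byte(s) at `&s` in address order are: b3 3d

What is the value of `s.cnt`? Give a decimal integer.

[0]=0xb3 [1]=0x3d (big-endian) → word 0xb33d
cnt:8 @ bit 8 → (0xb33d>>8)&0xff = 0xb3  ←
state:8 @ bit 0 → (0xb33d>>0)&0xff = 0x3d
cnt signed 8b, MSB=1: 179 - 256 = -77

-77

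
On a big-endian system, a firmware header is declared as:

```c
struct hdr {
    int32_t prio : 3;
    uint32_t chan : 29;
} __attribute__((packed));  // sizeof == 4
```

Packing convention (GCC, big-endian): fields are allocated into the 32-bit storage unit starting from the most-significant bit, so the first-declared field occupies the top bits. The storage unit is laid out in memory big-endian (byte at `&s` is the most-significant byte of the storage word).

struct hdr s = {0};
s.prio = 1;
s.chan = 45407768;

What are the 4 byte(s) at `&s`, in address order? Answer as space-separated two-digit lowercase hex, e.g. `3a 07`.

prio (3b) val=1 bits=0x1 at bit 29: 0x20000000
chan (29b) val=45407768 bits=0x2b4de18 at bit 0: 0x22b4de18
word = 0x22b4de18 → big-endian bytes:
  [0]=0x22  [1]=0xb4  [2]=0xde  [3]=0x18

22 b4 de 18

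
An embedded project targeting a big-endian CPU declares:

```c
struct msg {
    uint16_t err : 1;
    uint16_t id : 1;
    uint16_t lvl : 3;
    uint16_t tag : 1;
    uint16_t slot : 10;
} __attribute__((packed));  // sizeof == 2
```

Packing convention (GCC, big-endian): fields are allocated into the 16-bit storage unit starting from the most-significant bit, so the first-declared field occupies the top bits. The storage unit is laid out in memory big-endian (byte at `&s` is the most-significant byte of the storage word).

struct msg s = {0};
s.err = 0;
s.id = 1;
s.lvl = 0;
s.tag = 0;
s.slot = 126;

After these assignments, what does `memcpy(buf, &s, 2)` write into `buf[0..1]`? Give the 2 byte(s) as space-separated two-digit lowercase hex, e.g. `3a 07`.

err:1 = 0 → 0x0 << 15 → word 0x0000
id:1 = 1 → 0x1 << 14 → word 0x4000
lvl:3 = 0 → 0x0 << 11 → word 0x4000
tag:1 = 0 → 0x0 << 10 → word 0x4000
slot:10 = 126 → 0x7e << 0 → word 0x407e
word = 0x407e → big-endian bytes:
  [0]=0x40  [1]=0x7e

40 7e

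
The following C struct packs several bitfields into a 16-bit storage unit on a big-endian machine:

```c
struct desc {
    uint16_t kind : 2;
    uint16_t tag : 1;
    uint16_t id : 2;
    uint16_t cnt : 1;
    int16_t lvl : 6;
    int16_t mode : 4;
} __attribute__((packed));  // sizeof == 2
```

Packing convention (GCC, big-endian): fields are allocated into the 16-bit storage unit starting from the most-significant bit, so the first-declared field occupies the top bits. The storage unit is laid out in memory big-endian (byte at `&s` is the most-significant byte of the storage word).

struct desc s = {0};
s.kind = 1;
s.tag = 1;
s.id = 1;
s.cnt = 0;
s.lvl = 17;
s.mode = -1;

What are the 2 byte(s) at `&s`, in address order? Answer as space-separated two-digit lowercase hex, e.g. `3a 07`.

kind:2 = 1 → 0x1 << 14 → word 0x4000
tag:1 = 1 → 0x1 << 13 → word 0x6000
id:2 = 1 → 0x1 << 11 → word 0x6800
cnt:1 = 0 → 0x0 << 10 → word 0x6800
lvl:6 = 17 → 0x11 << 4 → word 0x6910
mode:4 = -1 → 0xf << 0 → word 0x691f
word = 0x691f → big-endian bytes:
  [0]=0x69  [1]=0x1f

69 1f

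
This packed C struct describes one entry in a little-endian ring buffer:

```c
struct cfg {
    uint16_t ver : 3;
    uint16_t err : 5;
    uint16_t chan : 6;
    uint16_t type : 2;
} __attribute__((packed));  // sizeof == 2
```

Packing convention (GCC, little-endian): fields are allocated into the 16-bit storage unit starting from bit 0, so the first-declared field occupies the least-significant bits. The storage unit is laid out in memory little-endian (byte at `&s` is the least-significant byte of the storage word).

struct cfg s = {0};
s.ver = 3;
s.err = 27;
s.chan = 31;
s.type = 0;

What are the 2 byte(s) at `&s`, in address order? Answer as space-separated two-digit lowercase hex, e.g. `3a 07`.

db 1f

ver (3b) val=3 bits=0x3 at bit 0: 0x0003
err (5b) val=27 bits=0x1b at bit 3: 0x00db
chan (6b) val=31 bits=0x1f at bit 8: 0x1fdb
type (2b) val=0 bits=0x0 at bit 14: 0x1fdb
word = 0x1fdb → little-endian bytes:
  [0]=0xdb  [1]=0x1f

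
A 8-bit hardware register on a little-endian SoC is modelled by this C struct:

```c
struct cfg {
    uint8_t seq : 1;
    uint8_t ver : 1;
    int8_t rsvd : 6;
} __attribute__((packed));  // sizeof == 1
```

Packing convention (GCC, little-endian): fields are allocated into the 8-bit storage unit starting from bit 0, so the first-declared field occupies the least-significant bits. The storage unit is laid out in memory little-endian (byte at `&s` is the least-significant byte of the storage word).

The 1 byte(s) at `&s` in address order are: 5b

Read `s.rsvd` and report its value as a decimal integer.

22

[0]=0x5b (little-endian) → word 0x5b
seq [0+:1] = (word>>0) & 0x1 = 1
ver [1+:1] = (word>>1) & 0x1 = 1
rsvd [2+:6] = (word>>2) & 0x3f = 22  ←
rsvd signed 6b, MSB=0: value = 22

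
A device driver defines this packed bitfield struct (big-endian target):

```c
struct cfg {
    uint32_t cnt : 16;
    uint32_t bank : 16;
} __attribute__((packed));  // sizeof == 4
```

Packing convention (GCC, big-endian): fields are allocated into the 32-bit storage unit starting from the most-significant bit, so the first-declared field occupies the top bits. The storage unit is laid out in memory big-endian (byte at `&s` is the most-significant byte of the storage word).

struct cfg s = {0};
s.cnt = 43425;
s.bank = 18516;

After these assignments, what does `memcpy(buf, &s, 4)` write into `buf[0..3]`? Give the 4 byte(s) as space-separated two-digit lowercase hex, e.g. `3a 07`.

cnt:16 = 43425 → 0xa9a1 << 16 → word 0xa9a10000
bank:16 = 18516 → 0x4854 << 0 → word 0xa9a14854
word = 0xa9a14854 → big-endian bytes:
  [0]=0xa9  [1]=0xa1  [2]=0x48  [3]=0x54

a9 a1 48 54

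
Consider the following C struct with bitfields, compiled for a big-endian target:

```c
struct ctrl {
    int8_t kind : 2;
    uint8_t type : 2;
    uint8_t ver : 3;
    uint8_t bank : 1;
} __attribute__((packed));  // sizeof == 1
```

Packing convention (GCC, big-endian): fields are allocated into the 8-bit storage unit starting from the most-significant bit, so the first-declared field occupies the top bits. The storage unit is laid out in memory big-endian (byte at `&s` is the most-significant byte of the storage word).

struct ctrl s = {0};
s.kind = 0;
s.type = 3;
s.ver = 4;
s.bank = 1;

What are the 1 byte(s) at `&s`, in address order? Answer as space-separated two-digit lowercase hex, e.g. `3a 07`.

39

kind (2b) val=0 bits=0x0 at bit 6: 0x00
type (2b) val=3 bits=0x3 at bit 4: 0x30
ver (3b) val=4 bits=0x4 at bit 1: 0x38
bank (1b) val=1 bits=0x1 at bit 0: 0x39
word = 0x39 → big-endian bytes:
  [0]=0x39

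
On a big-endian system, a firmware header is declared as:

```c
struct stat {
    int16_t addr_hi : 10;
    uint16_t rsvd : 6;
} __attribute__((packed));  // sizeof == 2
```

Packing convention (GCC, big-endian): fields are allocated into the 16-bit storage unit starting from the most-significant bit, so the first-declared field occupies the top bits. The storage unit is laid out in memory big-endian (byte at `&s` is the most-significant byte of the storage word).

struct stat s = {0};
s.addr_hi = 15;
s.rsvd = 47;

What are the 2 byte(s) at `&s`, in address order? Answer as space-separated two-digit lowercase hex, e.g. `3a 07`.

03 ef

[6+:10] addr_hi=15 & 0x3ff = 0xf; word=0x03c0
[0+:6] rsvd=47 & 0x3f = 0x2f; word=0x03ef
word = 0x03ef → big-endian bytes:
  [0]=0x03  [1]=0xef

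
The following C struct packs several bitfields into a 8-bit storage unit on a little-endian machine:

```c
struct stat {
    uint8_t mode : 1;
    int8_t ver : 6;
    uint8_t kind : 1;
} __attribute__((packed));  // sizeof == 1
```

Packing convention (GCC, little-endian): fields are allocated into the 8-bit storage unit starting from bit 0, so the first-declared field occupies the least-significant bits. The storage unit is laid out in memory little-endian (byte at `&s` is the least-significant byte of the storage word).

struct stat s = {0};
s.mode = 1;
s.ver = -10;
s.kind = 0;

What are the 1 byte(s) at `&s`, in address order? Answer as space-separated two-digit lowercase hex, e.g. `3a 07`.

6d

mode (1b) val=1 bits=0x1 at bit 0: 0x01
ver (6b) val=-10 bits=0x36 at bit 1: 0x6d
kind (1b) val=0 bits=0x0 at bit 7: 0x6d
word = 0x6d → little-endian bytes:
  [0]=0x6d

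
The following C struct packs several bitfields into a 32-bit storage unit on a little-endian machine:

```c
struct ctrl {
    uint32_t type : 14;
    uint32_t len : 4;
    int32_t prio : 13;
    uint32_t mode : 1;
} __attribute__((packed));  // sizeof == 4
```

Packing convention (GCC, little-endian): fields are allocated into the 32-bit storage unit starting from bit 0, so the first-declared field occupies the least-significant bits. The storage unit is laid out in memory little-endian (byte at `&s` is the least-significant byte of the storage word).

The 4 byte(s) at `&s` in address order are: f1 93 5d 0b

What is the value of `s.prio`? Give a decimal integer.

[0]=0xf1 [1]=0x93 [2]=0x5d [3]=0x0b (little-endian) → word 0x0b5d93f1
type [0+:14] = (word>>0) & 0x3fff = 5105
len [14+:4] = (word>>14) & 0xf = 6
prio [18+:13] = (word>>18) & 0x1fff = 727  ←
mode [31+:1] = (word>>31) & 0x1 = 0
prio signed 13b, MSB=0: value = 727

727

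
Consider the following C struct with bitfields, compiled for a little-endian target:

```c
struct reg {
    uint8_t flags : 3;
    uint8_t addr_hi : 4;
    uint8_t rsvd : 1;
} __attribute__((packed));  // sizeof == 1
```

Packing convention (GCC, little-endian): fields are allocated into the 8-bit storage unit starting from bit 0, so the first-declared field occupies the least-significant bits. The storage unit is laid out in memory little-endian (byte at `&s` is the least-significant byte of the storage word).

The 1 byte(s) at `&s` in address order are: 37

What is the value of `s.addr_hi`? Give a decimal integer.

[0]=0x37 (little-endian) → word 0x37
flags:3 @ bit 0 → (0x37>>0)&0x7 = 0x7
addr_hi:4 @ bit 3 → (0x37>>3)&0xf = 0x6  ←
rsvd:1 @ bit 7 → (0x37>>7)&0x1 = 0x0

6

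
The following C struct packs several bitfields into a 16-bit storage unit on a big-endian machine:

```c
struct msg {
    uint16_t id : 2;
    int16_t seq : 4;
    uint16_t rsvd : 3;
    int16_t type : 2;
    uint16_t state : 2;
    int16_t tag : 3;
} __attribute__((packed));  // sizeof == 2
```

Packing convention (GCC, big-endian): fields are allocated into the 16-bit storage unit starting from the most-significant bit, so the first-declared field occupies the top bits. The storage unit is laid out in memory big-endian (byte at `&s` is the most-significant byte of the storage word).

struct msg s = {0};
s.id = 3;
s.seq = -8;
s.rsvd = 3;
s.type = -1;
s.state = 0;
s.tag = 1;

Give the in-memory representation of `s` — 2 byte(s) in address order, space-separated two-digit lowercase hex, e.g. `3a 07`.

e1 e1

[14+:2] id=3 & 0x3 = 0x3; word=0xc000
[10+:4] seq=-8 & 0xf = 0x8; word=0xe000
[7+:3] rsvd=3 & 0x7 = 0x3; word=0xe180
[5+:2] type=-1 & 0x3 = 0x3; word=0xe1e0
[3+:2] state=0 & 0x3 = 0x0; word=0xe1e0
[0+:3] tag=1 & 0x7 = 0x1; word=0xe1e1
word = 0xe1e1 → big-endian bytes:
  [0]=0xe1  [1]=0xe1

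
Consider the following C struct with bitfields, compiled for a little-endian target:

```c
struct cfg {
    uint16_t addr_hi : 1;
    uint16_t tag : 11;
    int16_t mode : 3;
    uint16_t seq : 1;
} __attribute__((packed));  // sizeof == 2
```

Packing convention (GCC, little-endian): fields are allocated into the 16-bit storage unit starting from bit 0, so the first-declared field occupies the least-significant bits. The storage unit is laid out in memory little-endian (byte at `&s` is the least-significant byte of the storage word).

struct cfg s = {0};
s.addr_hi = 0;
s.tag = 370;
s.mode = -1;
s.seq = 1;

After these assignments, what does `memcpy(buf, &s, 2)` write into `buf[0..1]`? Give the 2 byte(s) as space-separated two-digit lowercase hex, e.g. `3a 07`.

e4 f2

addr_hi (1b) val=0 bits=0x0 at bit 0: 0x0000
tag (11b) val=370 bits=0x172 at bit 1: 0x02e4
mode (3b) val=-1 bits=0x7 at bit 12: 0x72e4
seq (1b) val=1 bits=0x1 at bit 15: 0xf2e4
word = 0xf2e4 → little-endian bytes:
  [0]=0xe4  [1]=0xf2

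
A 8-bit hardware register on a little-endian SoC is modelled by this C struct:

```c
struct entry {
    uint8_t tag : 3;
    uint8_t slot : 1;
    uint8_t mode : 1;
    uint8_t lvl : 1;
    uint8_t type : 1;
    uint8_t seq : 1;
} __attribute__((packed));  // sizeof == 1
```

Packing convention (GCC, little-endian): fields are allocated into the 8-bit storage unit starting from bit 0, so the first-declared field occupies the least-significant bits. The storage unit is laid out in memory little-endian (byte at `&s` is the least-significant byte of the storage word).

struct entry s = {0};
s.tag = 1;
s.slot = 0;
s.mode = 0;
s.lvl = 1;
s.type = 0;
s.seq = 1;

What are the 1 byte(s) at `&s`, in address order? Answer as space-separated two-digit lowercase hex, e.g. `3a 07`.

tag (3b) val=1 bits=0x1 at bit 0: 0x01
slot (1b) val=0 bits=0x0 at bit 3: 0x01
mode (1b) val=0 bits=0x0 at bit 4: 0x01
lvl (1b) val=1 bits=0x1 at bit 5: 0x21
type (1b) val=0 bits=0x0 at bit 6: 0x21
seq (1b) val=1 bits=0x1 at bit 7: 0xa1
word = 0xa1 → little-endian bytes:
  [0]=0xa1

a1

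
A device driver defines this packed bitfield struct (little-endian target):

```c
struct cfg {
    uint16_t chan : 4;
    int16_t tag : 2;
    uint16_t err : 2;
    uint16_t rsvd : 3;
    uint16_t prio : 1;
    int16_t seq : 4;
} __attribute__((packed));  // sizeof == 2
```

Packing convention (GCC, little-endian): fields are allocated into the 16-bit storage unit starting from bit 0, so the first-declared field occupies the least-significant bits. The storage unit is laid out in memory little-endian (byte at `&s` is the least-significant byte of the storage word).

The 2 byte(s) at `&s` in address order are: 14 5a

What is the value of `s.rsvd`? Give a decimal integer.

[0]=0x14 [1]=0x5a (little-endian) → word 0x5a14
chan [0+:4] = (word>>0) & 0xf = 4
tag [4+:2] = (word>>4) & 0x3 = 1
err [6+:2] = (word>>6) & 0x3 = 0
rsvd [8+:3] = (word>>8) & 0x7 = 2  ←
prio [11+:1] = (word>>11) & 0x1 = 1
seq [12+:4] = (word>>12) & 0xf = 5

2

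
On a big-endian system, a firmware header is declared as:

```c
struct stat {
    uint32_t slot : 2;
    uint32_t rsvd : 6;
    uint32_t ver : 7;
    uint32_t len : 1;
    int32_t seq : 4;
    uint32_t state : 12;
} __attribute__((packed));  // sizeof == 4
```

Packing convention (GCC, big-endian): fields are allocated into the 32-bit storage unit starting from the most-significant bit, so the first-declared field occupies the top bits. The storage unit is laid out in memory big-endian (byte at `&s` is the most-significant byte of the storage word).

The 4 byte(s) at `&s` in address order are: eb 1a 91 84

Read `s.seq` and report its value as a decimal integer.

[0]=0xeb [1]=0x1a [2]=0x91 [3]=0x84 (big-endian) → word 0xeb1a9184
slot:2 @ bit 30 → (0xeb1a9184>>30)&0x3 = 0x3
rsvd:6 @ bit 24 → (0xeb1a9184>>24)&0x3f = 0x2b
ver:7 @ bit 17 → (0xeb1a9184>>17)&0x7f = 0xd
len:1 @ bit 16 → (0xeb1a9184>>16)&0x1 = 0x0
seq:4 @ bit 12 → (0xeb1a9184>>12)&0xf = 0x9  ←
state:12 @ bit 0 → (0xeb1a9184>>0)&0xfff = 0x184
seq signed 4b, MSB=1: 9 - 16 = -7

-7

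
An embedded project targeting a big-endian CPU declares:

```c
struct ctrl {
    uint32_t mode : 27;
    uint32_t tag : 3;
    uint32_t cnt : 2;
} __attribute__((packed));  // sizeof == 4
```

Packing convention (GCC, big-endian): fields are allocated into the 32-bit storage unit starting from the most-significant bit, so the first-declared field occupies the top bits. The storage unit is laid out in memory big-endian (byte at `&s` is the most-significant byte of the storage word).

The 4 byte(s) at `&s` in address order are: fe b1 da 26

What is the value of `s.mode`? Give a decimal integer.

133533393

[0]=0xfe [1]=0xb1 [2]=0xda [3]=0x26 (big-endian) → word 0xfeb1da26
mode [5+:27] = (word>>5) & 0x7ffffff = 133533393  ←
tag [2+:3] = (word>>2) & 0x7 = 1
cnt [0+:2] = (word>>0) & 0x3 = 2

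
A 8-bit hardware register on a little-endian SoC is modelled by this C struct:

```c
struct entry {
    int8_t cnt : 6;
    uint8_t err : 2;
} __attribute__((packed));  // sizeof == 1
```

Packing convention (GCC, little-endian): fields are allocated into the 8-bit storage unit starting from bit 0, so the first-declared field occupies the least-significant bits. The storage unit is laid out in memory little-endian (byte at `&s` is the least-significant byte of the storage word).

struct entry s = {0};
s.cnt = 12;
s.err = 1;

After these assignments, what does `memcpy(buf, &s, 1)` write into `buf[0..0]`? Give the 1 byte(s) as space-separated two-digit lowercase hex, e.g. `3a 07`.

4c

cnt:6 = 12 → 0xc << 0 → word 0x0c
err:2 = 1 → 0x1 << 6 → word 0x4c
word = 0x4c → little-endian bytes:
  [0]=0x4c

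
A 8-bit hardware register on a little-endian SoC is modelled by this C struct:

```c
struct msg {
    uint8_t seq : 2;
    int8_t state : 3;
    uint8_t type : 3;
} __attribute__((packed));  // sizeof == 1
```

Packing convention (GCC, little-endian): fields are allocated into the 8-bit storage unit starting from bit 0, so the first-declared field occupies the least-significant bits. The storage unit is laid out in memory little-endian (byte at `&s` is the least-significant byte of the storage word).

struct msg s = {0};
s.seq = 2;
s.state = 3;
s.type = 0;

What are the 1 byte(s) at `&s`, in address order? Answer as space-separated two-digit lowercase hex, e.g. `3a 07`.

seq (2b) val=2 bits=0x2 at bit 0: 0x02
state (3b) val=3 bits=0x3 at bit 2: 0x0e
type (3b) val=0 bits=0x0 at bit 5: 0x0e
word = 0x0e → little-endian bytes:
  [0]=0x0e

0e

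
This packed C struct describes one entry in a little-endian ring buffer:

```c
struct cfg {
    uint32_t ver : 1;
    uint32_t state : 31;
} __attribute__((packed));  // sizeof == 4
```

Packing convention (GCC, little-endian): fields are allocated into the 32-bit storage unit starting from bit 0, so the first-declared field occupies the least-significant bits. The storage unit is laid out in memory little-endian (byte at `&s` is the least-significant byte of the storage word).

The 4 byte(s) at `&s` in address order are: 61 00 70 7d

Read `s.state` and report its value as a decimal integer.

1052246064

[0]=0x61 [1]=0x00 [2]=0x70 [3]=0x7d (little-endian) → word 0x7d700061
ver:1 @ bit 0 → (0x7d700061>>0)&0x1 = 0x1
state:31 @ bit 1 → (0x7d700061>>1)&0x7fffffff = 0x3eb80030  ←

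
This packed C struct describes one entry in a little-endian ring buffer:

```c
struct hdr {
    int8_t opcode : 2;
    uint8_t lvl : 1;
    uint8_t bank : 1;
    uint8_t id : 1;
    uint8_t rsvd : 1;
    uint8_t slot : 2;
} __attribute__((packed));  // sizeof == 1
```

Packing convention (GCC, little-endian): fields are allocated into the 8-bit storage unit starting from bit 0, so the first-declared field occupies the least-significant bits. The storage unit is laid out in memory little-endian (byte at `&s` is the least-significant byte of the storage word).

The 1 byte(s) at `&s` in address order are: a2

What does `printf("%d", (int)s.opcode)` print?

[0]=0xa2 (little-endian) → word 0xa2
opcode:2 @ bit 0 → (0xa2>>0)&0x3 = 0x2  ←
lvl:1 @ bit 2 → (0xa2>>2)&0x1 = 0x0
bank:1 @ bit 3 → (0xa2>>3)&0x1 = 0x0
id:1 @ bit 4 → (0xa2>>4)&0x1 = 0x0
rsvd:1 @ bit 5 → (0xa2>>5)&0x1 = 0x1
slot:2 @ bit 6 → (0xa2>>6)&0x3 = 0x2
opcode signed 2b, MSB=1: 2 - 4 = -2

-2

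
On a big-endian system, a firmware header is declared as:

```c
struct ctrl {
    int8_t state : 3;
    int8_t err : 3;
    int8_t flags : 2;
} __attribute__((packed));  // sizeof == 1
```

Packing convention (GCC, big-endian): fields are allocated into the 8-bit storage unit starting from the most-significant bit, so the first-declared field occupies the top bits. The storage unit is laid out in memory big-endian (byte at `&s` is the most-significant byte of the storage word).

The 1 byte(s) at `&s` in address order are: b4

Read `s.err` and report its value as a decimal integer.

-3

[0]=0xb4 (big-endian) → word 0xb4
state:3 @ bit 5 → (0xb4>>5)&0x7 = 0x5
err:3 @ bit 2 → (0xb4>>2)&0x7 = 0x5  ←
flags:2 @ bit 0 → (0xb4>>0)&0x3 = 0x0
err signed 3b, MSB=1: 5 - 8 = -3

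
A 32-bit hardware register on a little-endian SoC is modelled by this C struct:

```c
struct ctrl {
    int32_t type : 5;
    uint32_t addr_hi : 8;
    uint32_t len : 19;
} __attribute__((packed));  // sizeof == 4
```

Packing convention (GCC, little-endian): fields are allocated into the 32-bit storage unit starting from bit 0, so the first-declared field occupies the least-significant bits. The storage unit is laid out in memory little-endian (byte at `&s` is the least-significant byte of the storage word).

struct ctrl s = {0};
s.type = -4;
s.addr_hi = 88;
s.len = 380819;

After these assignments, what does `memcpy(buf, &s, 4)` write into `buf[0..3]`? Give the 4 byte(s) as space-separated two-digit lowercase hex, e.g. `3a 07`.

[0+:5] type=-4 & 0x1f = 0x1c; word=0x0000001c
[5+:8] addr_hi=88 & 0xff = 0x58; word=0x00000b1c
[13+:19] len=380819 & 0x7ffff = 0x5cf93; word=0xb9f26b1c
word = 0xb9f26b1c → little-endian bytes:
  [0]=0x1c  [1]=0x6b  [2]=0xf2  [3]=0xb9

1c 6b f2 b9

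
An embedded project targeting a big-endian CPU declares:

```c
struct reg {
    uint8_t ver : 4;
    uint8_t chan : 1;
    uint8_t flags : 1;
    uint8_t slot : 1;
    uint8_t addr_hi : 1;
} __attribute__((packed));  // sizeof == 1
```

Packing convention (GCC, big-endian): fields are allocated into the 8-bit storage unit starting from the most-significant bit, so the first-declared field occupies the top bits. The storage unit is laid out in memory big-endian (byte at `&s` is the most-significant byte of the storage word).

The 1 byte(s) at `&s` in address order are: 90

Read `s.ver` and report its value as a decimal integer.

[0]=0x90 (big-endian) → word 0x90
ver:4 @ bit 4 → (0x90>>4)&0xf = 0x9  ←
chan:1 @ bit 3 → (0x90>>3)&0x1 = 0x0
flags:1 @ bit 2 → (0x90>>2)&0x1 = 0x0
slot:1 @ bit 1 → (0x90>>1)&0x1 = 0x0
addr_hi:1 @ bit 0 → (0x90>>0)&0x1 = 0x0

9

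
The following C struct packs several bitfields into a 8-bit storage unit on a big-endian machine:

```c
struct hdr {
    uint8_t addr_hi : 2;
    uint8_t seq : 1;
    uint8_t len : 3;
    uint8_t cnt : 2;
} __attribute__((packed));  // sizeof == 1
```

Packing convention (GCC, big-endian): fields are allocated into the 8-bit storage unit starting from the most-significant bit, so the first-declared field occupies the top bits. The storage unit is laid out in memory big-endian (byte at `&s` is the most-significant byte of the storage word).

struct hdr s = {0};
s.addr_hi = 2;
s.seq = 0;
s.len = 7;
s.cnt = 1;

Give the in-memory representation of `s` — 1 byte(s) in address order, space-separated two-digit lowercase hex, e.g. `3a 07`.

[6+:2] addr_hi=2 & 0x3 = 0x2; word=0x80
[5+:1] seq=0 & 0x1 = 0x0; word=0x80
[2+:3] len=7 & 0x7 = 0x7; word=0x9c
[0+:2] cnt=1 & 0x3 = 0x1; word=0x9d
word = 0x9d → big-endian bytes:
  [0]=0x9d

9d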